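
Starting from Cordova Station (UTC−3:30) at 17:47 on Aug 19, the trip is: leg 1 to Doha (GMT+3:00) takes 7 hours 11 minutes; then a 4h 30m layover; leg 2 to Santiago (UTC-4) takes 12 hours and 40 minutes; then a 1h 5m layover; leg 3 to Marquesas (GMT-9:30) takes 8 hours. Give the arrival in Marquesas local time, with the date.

Convert departure to UTC: 17:47 + 3:30 = 21:17 UTC on Aug 19.
Add 7 hours and 11 minutes leg 1 → 04:28 UTC (Aug 20).
Add 4 hours and 30 minutes layover in Doha → 08:58 UTC.
Add 12 hours and 40 minutes leg 2 → 21:38 UTC.
Add 1 hour and 5 minutes layover in Santiago → 22:43 UTC.
Add 8 hours leg 3 → 06:43 UTC (Aug 21).
Marquesas is UTC−9:30, so local arrival = 06:43 − 9:30 = 21:13 on Aug 20.

21:13 on August 20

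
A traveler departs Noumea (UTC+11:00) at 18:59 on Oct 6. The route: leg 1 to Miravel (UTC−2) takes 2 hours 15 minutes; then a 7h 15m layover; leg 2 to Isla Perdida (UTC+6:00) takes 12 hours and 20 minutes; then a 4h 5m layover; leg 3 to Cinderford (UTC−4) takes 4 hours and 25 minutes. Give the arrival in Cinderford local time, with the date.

Convert departure to UTC: 18:59 − 11:00 = 07:59 UTC on Oct 6.
Add 2 hours 15 minutes leg 1 → 10:14 UTC.
Add 7 hours and 15 minutes layover in Miravel → 17:29 UTC.
Add 12 hours and 20 minutes leg 2 → 05:49 UTC (Oct 7).
Add 4 hours and 5 minutes layover in Isla Perdida → 09:54 UTC.
Add 4 hours and 25 minutes leg 3 → 14:19 UTC.
Cinderford is UTC−4:00, so local arrival = 14:19 − 4:00 = 10:19 on Oct 7.

10:19 on October 7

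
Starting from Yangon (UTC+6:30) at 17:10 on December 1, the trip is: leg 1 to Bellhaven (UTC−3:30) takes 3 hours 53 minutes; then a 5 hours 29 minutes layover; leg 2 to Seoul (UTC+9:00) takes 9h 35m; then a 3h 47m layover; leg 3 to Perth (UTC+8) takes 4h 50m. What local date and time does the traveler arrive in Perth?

Convert departure to UTC: 17:10 − 6:30 = 10:40 UTC on Dec 1.
Add 3 hours and 53 minutes leg 1 → 14:33 UTC.
Add 5 hours 29 minutes layover in Bellhaven → 20:02 UTC.
Add 9 hours and 35 minutes leg 2 → 05:37 UTC (Dec 2).
Add 3 hours 47 minutes layover in Seoul → 09:24 UTC.
Add 4 hours and 50 minutes leg 3 → 14:14 UTC.
Perth is UTC+8:00, so local arrival = 14:14 + 8:00 = 22:14 on Dec 2.

22:14 on Dec 2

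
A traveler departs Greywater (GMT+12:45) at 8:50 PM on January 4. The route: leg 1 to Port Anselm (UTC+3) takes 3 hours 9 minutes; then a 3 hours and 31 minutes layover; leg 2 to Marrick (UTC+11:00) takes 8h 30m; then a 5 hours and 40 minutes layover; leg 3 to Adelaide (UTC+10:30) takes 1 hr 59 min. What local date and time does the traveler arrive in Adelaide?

5:24 PM on January 5

Convert departure to UTC: 8:50 PM − 12:45 = 8:05 AM UTC on Jan 4.
Add 3 hours 9 minutes leg 1 → 11:14 AM UTC.
Add 3 hours and 31 minutes layover in Port Anselm → 2:45 PM UTC.
Add 8 hours 30 minutes leg 2 → 11:15 PM UTC.
Add 5 hours 40 minutes layover in Marrick → 4:55 AM UTC (Jan 5).
Add 1 hour 59 minutes leg 3 → 6:54 AM UTC.
Adelaide is UTC+10:30, so local arrival = 6:54 AM + 10:30 = 5:24 PM on Jan 5.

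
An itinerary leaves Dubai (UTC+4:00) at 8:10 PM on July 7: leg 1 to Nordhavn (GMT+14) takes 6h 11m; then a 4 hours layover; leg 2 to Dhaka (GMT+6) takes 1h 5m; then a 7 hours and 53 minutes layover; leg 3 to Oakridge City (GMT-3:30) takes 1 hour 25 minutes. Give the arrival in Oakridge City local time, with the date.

9:14 AM on July 8

Convert departure to UTC: 8:10 PM − 4:00 = 4:10 PM UTC on Jul 7.
Add 6 hours 11 minutes leg 1 → 10:21 PM UTC.
Add 4 hours layover in Nordhavn → 2:21 AM UTC (Jul 8).
Add 1 hour and 5 minutes leg 2 → 3:26 AM UTC.
Add 7 hours 53 minutes layover in Dhaka → 11:19 AM UTC.
Add 1 hour and 25 minutes leg 3 → 12:44 PM UTC.
Oakridge City is UTC−3:30, so local arrival = 12:44 PM − 3:30 = 9:14 AM on Jul 8.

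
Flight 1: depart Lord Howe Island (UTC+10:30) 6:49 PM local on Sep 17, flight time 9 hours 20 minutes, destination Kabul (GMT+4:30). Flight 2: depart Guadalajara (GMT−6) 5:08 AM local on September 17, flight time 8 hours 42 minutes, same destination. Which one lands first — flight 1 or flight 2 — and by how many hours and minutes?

Flight 1 in UTC: 6:49 PM − 10:30 = 8:19 AM on Sep 17.
+9 hours and 20 minutes → arrive 5:39 PM UTC on Sep 17.
Flight 2 in UTC: 5:08 AM + 6:00 = 11:08 AM on Sep 17.
+8 hours and 42 minutes → arrive 7:50 PM UTC on Sep 17.
Flight 1 lands earlier by 2 hours 11 minutes.

the first, by 2 hours 11 minutes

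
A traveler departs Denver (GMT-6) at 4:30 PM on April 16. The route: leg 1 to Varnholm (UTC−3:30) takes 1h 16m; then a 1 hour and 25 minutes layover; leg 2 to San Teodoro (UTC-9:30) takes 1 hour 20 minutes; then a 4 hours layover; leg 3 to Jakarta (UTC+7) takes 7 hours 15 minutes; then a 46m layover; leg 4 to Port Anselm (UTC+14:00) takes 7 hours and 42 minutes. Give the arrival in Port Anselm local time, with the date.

Convert departure to UTC: 4:30 PM + 6:00 = 10:30 PM UTC on Apr 16.
Add 1 hour 16 minutes leg 1 → 11:46 PM UTC.
Add 1 hour and 25 minutes layover in Varnholm → 1:11 AM UTC (Apr 17).
Add 1 hour 20 minutes leg 2 → 2:31 AM UTC.
Add 4 hours layover in San Teodoro → 6:31 AM UTC.
Add 7 hours 15 minutes leg 3 → 1:46 PM UTC.
Add 46 minutes layover in Jakarta → 2:32 PM UTC.
Add 7 hours 42 minutes leg 4 → 10:14 PM UTC.
Port Anselm is UTC+14:00, so local arrival = 10:14 PM + 14:00 = 12:14 PM on Apr 18.

12:14 PM on April 18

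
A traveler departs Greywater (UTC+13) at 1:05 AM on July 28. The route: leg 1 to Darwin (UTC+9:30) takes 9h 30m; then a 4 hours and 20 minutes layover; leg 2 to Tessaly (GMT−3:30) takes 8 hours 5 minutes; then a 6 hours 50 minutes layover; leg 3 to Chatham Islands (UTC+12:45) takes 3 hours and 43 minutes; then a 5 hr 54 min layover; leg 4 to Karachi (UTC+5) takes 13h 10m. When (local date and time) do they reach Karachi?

Convert departure to UTC: 1:05 AM − 13:00 = 12:05 PM UTC on Jul 27.
Add 9 hours and 30 minutes leg 1 → 9:35 PM UTC.
Add 4 hours and 20 minutes layover in Darwin → 1:55 AM UTC (Jul 28).
Add 8 hours 5 minutes leg 2 → 10:00 AM UTC.
Add 6 hours and 50 minutes layover in Tessaly → 4:50 PM UTC.
Add 3 hours and 43 minutes leg 3 → 8:33 PM UTC.
Add 5 hours and 54 minutes layover in Chatham Islands → 2:27 AM UTC (Jul 29).
Add 13 hours and 10 minutes leg 4 → 3:37 PM UTC.
Karachi is UTC+5:00, so local arrival = 3:37 PM + 5:00 = 8:37 PM on Jul 29.

8:37 PM on Jul 29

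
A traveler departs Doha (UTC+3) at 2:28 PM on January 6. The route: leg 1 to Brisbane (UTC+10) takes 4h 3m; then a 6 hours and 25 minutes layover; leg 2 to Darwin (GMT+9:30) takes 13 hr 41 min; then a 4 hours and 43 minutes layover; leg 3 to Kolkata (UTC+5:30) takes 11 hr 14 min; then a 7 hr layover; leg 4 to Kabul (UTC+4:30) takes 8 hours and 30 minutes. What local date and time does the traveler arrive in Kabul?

11:34 PM on January 8

Convert departure to UTC: 2:28 PM − 3:00 = 11:28 AM UTC on Jan 6.
Add 4 hours and 3 minutes leg 1 → 3:31 PM UTC.
Add 6 hours 25 minutes layover in Brisbane → 9:56 PM UTC.
Add 13 hours 41 minutes leg 2 → 11:37 AM UTC (Jan 7).
Add 4 hours 43 minutes layover in Darwin → 4:20 PM UTC.
Add 11 hours and 14 minutes leg 3 → 3:34 AM UTC (Jan 8).
Add 7 hours layover in Kolkata → 10:34 AM UTC.
Add 8 hours 30 minutes leg 4 → 7:04 PM UTC.
Kabul is UTC+4:30, so local arrival = 7:04 PM + 4:30 = 11:34 PM on Jan 8.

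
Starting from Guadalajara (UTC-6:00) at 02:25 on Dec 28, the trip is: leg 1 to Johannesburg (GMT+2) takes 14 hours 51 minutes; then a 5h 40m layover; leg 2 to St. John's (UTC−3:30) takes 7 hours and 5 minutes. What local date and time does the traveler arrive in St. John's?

08:31 on December 29

Convert departure to UTC: 02:25 + 6:00 = 08:25 UTC on Dec 28.
Add 14 hours and 51 minutes leg 1 → 23:16 UTC.
Add 5 hours and 40 minutes layover in Johannesburg → 04:56 UTC (Dec 29).
Add 7 hours 5 minutes leg 2 → 12:01 UTC.
St. John's is UTC−3:30, so local arrival = 12:01 − 3:30 = 08:31 on Dec 29.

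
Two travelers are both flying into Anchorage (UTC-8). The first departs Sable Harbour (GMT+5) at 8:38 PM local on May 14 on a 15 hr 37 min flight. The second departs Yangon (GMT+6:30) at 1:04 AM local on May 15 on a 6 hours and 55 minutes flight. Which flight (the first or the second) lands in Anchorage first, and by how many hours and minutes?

the second, by 5 hours 46 minutes

Flight 1 in UTC: 8:38 PM − 5:00 = 3:38 PM on May 14.
+15 hours and 37 minutes → arrive 7:15 AM UTC on May 15.
Flight 2 in UTC: 1:04 AM − 6:30 = 6:34 PM on May 14.
+6 hours 55 minutes → arrive 1:29 AM UTC on May 15.
Flight 2 lands earlier by 5 hours 46 minutes.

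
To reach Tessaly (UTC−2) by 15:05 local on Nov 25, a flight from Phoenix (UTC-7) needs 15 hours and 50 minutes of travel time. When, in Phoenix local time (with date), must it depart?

18:15 on November 24

Target arrival in UTC: 15:05 + 2:00 = 17:05 on Nov 25.
Subtract 15 hours 50 minutes → departure 01:15 UTC on Nov 25.
Phoenix is UTC−7:00: 01:15 − 7:00 = 18:15 on Nov 24.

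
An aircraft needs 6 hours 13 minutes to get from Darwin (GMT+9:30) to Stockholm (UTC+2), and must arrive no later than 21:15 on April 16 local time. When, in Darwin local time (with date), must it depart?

Target arrival in UTC: 21:15 − 2:00 = 19:15 on Apr 16.
Subtract 6 hours 13 minutes → departure 13:02 UTC on Apr 16.
Darwin is UTC+9:30: 13:02 + 9:30 = 22:32 on Apr 16.

22:32 on April 16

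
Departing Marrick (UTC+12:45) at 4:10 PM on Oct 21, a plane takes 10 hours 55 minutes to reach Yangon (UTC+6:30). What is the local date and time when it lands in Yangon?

Convert departure to UTC: 4:10 PM − 12:45 = 3:25 AM UTC on Oct 21.
Add 10 hours and 55 minutes travel time → 2:20 PM UTC.
Yangon is UTC+6:30, so local arrival = 2:20 PM + 6:30 = 8:50 PM on Oct 21.

8:50 PM on October 21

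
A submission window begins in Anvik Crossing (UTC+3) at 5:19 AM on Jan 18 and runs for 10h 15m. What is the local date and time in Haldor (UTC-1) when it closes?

11:34 AM on January 18

Convert start to UTC: 5:19 AM − 3:00 = 2:19 AM UTC on Jan 18.
Add 10 hours 15 minutes duration → 12:34 PM UTC.
Haldor is UTC−1:00, so local end time = 12:34 PM − 1:00 = 11:34 AM on Jan 18.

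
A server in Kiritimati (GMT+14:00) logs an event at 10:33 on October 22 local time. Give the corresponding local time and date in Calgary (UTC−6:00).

14:33 on October 21

In UTC: 10:33 − 14:00 = 20:33 on Oct 21.
Calgary is UTC−6:00: 20:33 − 6:00 = 14:33 on Oct 21.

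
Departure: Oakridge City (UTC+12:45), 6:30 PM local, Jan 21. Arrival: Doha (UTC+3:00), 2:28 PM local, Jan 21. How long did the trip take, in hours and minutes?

5 hours 43 minutes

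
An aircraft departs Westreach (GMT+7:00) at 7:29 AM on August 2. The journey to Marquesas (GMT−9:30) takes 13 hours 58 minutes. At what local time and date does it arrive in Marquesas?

Marquesas is 16:30 behind Westreach.
After 13 hours 58 minutes it is 9:27 PM in Westreach.
Shift by the zone difference: 9:27 PM − 16:30 = 4:57 AM on Aug 2 in Marquesas.

4:57 AM on August 2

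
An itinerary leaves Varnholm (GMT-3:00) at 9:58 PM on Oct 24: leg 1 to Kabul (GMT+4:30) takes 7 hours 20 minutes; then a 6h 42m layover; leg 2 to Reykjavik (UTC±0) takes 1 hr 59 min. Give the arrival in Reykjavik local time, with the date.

Convert departure to UTC: 9:58 PM + 3:00 = 12:58 AM UTC on Oct 25.
Add 7 hours and 20 minutes leg 1 → 8:18 AM UTC.
Add 6 hours and 42 minutes layover in Kabul → 3:00 PM UTC.
Add 1 hour and 59 minutes leg 2 → 4:59 PM UTC.
Reykjavik is UTC+0, so local arrival is the same: 4:59 PM on Oct 25.

4:59 PM on October 25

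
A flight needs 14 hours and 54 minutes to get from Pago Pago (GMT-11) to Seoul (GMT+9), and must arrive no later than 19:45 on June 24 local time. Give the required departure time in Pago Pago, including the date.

Target arrival in UTC: 19:45 − 9:00 = 10:45 on Jun 24.
Subtract 14 hours 54 minutes → departure 19:51 UTC on Jun 23.
Pago Pago is UTC−11:00: 19:51 − 11:00 = 08:51 on Jun 23.

08:51 on June 23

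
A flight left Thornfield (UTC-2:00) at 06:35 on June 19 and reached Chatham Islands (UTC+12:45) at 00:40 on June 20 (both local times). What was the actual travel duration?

3 hours 20 minutes

Departure in UTC: 06:35 + 2:00 = 08:35 on Jun 19.
Arrival in UTC: 00:40 − 12:45 = 11:55 on Jun 19.
Elapsed = 11:55 − 08:35 = 3 hours 20 minutes.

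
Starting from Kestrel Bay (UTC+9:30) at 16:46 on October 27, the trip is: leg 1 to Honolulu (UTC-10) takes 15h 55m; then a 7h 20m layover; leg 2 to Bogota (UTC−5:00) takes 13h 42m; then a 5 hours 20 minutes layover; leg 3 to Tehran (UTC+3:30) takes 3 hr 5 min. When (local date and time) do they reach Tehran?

08:08 on Oct 29

Convert departure to UTC: 16:46 − 9:30 = 07:16 UTC on Oct 27.
Add 15 hours 55 minutes leg 1 → 23:11 UTC.
Add 7 hours 20 minutes layover in Honolulu → 06:31 UTC (Oct 28).
Add 13 hours and 42 minutes leg 2 → 20:13 UTC.
Add 5 hours and 20 minutes layover in Bogota → 01:33 UTC (Oct 29).
Add 3 hours 5 minutes leg 3 → 04:38 UTC.
Tehran is UTC+3:30, so local arrival = 04:38 + 3:30 = 08:08 on Oct 29.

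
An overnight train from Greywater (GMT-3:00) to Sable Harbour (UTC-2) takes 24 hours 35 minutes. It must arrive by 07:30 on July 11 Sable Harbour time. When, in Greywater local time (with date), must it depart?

05:55 on Jul 10

Target arrival in UTC: 07:30 + 2:00 = 09:30 on Jul 11.
Subtract 24 hours 35 minutes → departure 08:55 UTC on Jul 10.
Greywater is UTC−3:00: 08:55 − 3:00 = 05:55 on Jul 10.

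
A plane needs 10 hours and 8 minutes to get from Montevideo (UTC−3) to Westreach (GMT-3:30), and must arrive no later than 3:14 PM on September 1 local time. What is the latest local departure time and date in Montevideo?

5:36 AM on Sep 1

Target arrival in UTC: 3:14 PM + 3:30 = 6:44 PM on Sep 1.
Subtract 10 hours and 8 minutes → departure 8:36 AM UTC on Sep 1.
Montevideo is UTC−3:00: 8:36 AM − 3:00 = 5:36 AM on Sep 1.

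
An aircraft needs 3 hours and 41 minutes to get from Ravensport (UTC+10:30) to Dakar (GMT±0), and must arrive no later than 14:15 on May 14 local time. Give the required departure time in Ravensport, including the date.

21:04 on May 14

Target arrival is already UTC: 14:15 on May 14.
Subtract 3 hours 41 minutes → departure 10:34 UTC on May 14.
Ravensport is UTC+10:30: 10:34 + 10:30 = 21:04 on May 14.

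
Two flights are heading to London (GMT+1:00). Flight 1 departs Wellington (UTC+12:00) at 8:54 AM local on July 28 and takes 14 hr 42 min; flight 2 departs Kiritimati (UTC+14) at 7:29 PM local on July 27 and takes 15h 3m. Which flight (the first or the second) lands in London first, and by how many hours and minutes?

Flight 1 in UTC: 8:54 AM − 12:00 = 8:54 PM on Jul 27.
+14 hours 42 minutes → arrive 11:36 AM UTC on Jul 28.
Flight 2 in UTC: 7:29 PM − 14:00 = 5:29 AM on Jul 27.
+15 hours and 3 minutes → arrive 8:32 PM UTC on Jul 27.
Flight 2 lands earlier by 15 hours 4 minutes.

the second, by 15 hours 4 minutes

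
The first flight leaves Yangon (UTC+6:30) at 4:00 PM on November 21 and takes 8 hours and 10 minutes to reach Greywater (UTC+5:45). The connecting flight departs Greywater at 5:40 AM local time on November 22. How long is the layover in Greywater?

Convert departure to UTC: 4:00 PM − 6:30 = 9:30 AM UTC on Nov 21.
Add 8 hours and 10 minutes flight time → 5:40 PM UTC.
Greywater is UTC+5:45, so local arrival = 5:40 PM + 5:45 = 11:25 PM on Nov 21.
Layover = 5:40 AM − 11:25 PM (+1 day) = 6 hours 15 minutes.

6 hours 15 minutes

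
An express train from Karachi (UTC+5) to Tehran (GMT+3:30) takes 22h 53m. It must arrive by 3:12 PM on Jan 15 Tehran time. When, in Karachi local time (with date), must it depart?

5:49 PM on Jan 14

Target arrival in UTC: 3:12 PM − 3:30 = 11:42 AM on Jan 15.
Subtract 22 hours and 53 minutes → departure 12:49 PM UTC on Jan 14.
Karachi is UTC+5:00: 12:49 PM + 5:00 = 5:49 PM on Jan 14.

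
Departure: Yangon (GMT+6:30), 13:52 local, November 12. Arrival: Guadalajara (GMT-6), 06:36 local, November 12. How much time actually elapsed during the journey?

Departure in UTC: 13:52 − 6:30 = 07:22 on Nov 12.
Arrival in UTC: 06:36 + 6:00 = 12:36 on Nov 12.
Elapsed = 12:36 − 07:22 = 5 hours 14 minutes.

5 hours 14 minutes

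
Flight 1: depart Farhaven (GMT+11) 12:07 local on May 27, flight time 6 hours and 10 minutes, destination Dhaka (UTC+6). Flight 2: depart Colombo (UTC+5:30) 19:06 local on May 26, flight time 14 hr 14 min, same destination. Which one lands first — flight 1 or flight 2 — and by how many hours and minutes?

the second, by 3 hours 27 minutes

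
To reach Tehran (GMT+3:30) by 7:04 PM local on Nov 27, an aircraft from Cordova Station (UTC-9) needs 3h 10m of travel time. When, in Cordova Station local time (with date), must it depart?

Target arrival in UTC: 7:04 PM − 3:30 = 3:34 PM on Nov 27.
Subtract 3 hours and 10 minutes → departure 12:24 PM UTC on Nov 27.
Cordova Station is UTC−9:00: 12:24 PM − 9:00 = 3:24 AM on Nov 27.

3:24 AM on Nov 27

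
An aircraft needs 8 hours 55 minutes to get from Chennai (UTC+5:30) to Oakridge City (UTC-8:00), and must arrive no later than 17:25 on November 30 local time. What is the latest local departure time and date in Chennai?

Target arrival in UTC: 17:25 + 8:00 = 01:25 on Dec 1.
Subtract 8 hours 55 minutes → departure 16:30 UTC on Nov 30.
Chennai is UTC+5:30: 16:30 + 5:30 = 22:00 on Nov 30.

22:00 on November 30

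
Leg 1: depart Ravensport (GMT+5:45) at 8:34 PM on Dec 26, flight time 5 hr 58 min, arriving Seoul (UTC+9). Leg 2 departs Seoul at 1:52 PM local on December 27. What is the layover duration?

Convert departure to UTC: 8:34 PM − 5:45 = 2:49 PM UTC on Dec 26.
Add 5 hours and 58 minutes flight time → 8:47 PM UTC.
Seoul is UTC+9:00, so local arrival = 8:47 PM + 9:00 = 5:47 AM on Dec 27.
Layover = 1:52 PM − 5:47 AM = 8 hours 5 minutes.

8 hours 5 minutes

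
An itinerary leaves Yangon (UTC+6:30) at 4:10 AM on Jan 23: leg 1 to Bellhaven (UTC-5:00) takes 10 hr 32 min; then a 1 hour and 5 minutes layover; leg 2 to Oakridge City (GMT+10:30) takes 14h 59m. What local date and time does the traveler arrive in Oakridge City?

Convert departure to UTC: 4:10 AM − 6:30 = 9:40 PM UTC on Jan 22.
Add 10 hours and 32 minutes leg 1 → 8:12 AM UTC (Jan 23).
Add 1 hour and 5 minutes layover in Bellhaven → 9:17 AM UTC.
Add 14 hours 59 minutes leg 2 → 12:16 AM UTC (Jan 24).
Oakridge City is UTC+10:30, so local arrival = 12:16 AM + 10:30 = 10:46 AM on Jan 24.

10:46 AM on Jan 24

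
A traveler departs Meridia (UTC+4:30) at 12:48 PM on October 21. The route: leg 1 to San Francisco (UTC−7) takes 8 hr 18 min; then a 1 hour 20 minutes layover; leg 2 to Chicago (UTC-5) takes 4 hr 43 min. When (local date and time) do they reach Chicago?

5:39 PM on Oct 21

Convert departure to UTC: 12:48 PM − 4:30 = 8:18 AM UTC on Oct 21.
Add 8 hours 18 minutes leg 1 → 4:36 PM UTC.
Add 1 hour 20 minutes layover in San Francisco → 5:56 PM UTC.
Add 4 hours and 43 minutes leg 2 → 10:39 PM UTC.
Chicago is UTC−5:00, so local arrival = 10:39 PM − 5:00 = 5:39 PM on Oct 21.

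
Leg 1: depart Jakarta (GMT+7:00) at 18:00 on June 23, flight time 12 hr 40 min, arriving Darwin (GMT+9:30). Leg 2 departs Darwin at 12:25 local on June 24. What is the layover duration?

3 hours 15 minutes

Convert departure to UTC: 18:00 − 7:00 = 11:00 UTC on Jun 23.
Add 12 hours 40 minutes flight time → 23:40 UTC.
Darwin is UTC+9:30, so local arrival = 23:40 + 9:30 = 09:10 on Jun 24.
Layover = 12:25 − 09:10 = 3 hours 15 minutes.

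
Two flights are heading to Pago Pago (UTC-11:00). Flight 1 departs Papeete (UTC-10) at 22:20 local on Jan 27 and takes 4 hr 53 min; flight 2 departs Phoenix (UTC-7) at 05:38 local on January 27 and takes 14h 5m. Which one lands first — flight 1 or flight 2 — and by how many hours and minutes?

Flight 1 in UTC: 22:20 + 10:00 = 08:20 on Jan 28.
+4 hours and 53 minutes → arrive 13:13 UTC on Jan 28.
Flight 2 in UTC: 05:38 + 7:00 = 12:38 on Jan 27.
+14 hours 5 minutes → arrive 02:43 UTC on Jan 28.
Flight 2 lands earlier by 10 hours 30 minutes.

the second, by 10 hours 30 minutes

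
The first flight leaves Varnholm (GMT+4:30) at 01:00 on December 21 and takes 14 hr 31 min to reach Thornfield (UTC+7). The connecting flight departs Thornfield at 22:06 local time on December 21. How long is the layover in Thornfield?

4 hours 5 minutes

Convert departure to UTC: 01:00 − 4:30 = 20:30 UTC on Dec 20.
Add 14 hours 31 minutes flight time → 11:01 UTC (Dec 21).
Thornfield is UTC+7:00, so local arrival = 11:01 + 7:00 = 18:01 on Dec 21.
Layover = 22:06 − 18:01 = 4 hours 5 minutes.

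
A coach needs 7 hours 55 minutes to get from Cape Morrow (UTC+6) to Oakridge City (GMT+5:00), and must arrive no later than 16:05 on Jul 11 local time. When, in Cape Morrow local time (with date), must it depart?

Target arrival in UTC: 16:05 − 5:00 = 11:05 on Jul 11.
Subtract 7 hours and 55 minutes → departure 03:10 UTC on Jul 11.
Cape Morrow is UTC+6:00: 03:10 + 6:00 = 09:10 on Jul 11.

09:10 on Jul 11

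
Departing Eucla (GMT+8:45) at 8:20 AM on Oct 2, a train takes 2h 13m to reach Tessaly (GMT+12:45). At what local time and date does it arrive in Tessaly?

2:33 PM on October 2

Convert departure to UTC: 8:20 AM − 8:45 = 11:35 PM UTC on Oct 1.
Add 2 hours 13 minutes travel time → 1:48 AM UTC (Oct 2).
Tessaly is UTC+12:45, so local arrival = 1:48 AM + 12:45 = 2:33 PM on Oct 2.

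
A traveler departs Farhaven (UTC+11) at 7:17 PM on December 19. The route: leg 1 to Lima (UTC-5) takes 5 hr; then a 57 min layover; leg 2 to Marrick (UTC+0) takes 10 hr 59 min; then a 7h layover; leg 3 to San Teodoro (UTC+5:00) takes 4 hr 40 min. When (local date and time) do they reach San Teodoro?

Convert departure to UTC: 7:17 PM − 11:00 = 8:17 AM UTC on Dec 19.
Add 5 hours leg 1 → 1:17 PM UTC.
Add 57 minutes layover in Lima → 2:14 PM UTC.
Add 10 hours 59 minutes leg 2 → 1:13 AM UTC (Dec 20).
Add 7 hours layover in Marrick → 8:13 AM UTC.
Add 4 hours 40 minutes leg 3 → 12:53 PM UTC.
San Teodoro is UTC+5:00, so local arrival = 12:53 PM + 5:00 = 5:53 PM on Dec 20.

5:53 PM on December 20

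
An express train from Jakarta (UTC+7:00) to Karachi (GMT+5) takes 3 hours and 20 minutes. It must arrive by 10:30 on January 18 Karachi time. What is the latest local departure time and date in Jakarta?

Target arrival in UTC: 10:30 − 5:00 = 05:30 on Jan 18.
Subtract 3 hours 20 minutes → departure 02:10 UTC on Jan 18.
Jakarta is UTC+7:00: 02:10 + 7:00 = 09:10 on Jan 18.

09:10 on January 18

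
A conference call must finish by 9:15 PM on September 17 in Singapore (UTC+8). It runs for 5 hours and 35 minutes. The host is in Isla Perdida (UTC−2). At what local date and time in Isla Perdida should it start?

5:40 AM on Sep 17

Target end time in UTC: 9:15 PM − 8:00 = 1:15 PM on Sep 17.
Subtract 5 hours and 35 minutes → start 7:40 AM UTC on Sep 17.
Isla Perdida is UTC−2:00: 7:40 AM − 2:00 = 5:40 AM on Sep 17.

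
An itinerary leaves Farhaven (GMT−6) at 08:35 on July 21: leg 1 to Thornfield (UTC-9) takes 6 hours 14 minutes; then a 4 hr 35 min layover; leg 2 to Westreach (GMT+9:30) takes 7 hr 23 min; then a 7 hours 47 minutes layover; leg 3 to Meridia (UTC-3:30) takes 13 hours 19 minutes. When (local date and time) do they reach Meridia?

02:23 on July 23

Convert departure to UTC: 08:35 + 6:00 = 14:35 UTC on Jul 21.
Add 6 hours and 14 minutes leg 1 → 20:49 UTC.
Add 4 hours and 35 minutes layover in Thornfield → 01:24 UTC (Jul 22).
Add 7 hours and 23 minutes leg 2 → 08:47 UTC.
Add 7 hours and 47 minutes layover in Westreach → 16:34 UTC.
Add 13 hours and 19 minutes leg 3 → 05:53 UTC (Jul 23).
Meridia is UTC−3:30, so local arrival = 05:53 − 3:30 = 02:23 on Jul 23.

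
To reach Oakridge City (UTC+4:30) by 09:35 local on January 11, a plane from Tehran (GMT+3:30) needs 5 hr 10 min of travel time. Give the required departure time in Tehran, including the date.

03:25 on Jan 11

Target arrival in UTC: 09:35 − 4:30 = 05:05 on Jan 11.
Subtract 5 hours 10 minutes → departure 23:55 UTC on Jan 10.
Tehran is UTC+3:30: 23:55 + 3:30 = 03:25 on Jan 11.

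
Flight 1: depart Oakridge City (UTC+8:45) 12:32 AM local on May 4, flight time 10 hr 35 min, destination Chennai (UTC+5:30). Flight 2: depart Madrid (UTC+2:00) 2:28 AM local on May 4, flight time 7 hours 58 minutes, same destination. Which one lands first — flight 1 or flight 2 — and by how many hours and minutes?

Flight 1 in UTC: 12:32 AM − 8:45 = 3:47 PM on May 3.
+10 hours and 35 minutes → arrive 2:22 AM UTC on May 4.
Flight 2 in UTC: 2:28 AM − 2:00 = 12:28 AM on May 4.
+7 hours 58 minutes → arrive 8:26 AM UTC on May 4.
Flight 1 lands earlier by 6 hours 4 minutes.

the first, by 6 hours 4 minutes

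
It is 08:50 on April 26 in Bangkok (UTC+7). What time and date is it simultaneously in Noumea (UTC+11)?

12:50 on April 26

In UTC: 08:50 − 7:00 = 01:50 on Apr 26.
Noumea is UTC+11:00: 01:50 + 11:00 = 12:50 on Apr 26.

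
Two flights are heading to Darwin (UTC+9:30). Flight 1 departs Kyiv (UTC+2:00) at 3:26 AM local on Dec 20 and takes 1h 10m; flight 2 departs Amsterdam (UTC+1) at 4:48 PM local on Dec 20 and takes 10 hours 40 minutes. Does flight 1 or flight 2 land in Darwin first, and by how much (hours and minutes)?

Flight 1 in UTC: 3:26 AM − 2:00 = 1:26 AM on Dec 20.
+1 hour 10 minutes → arrive 2:36 AM UTC on Dec 20.
Flight 2 in UTC: 4:48 PM − 1:00 = 3:48 PM on Dec 20.
+10 hours 40 minutes → arrive 2:28 AM UTC on Dec 21.
Flight 1 lands earlier by 23 hours 52 minutes.

the first, by 23 hours 52 minutes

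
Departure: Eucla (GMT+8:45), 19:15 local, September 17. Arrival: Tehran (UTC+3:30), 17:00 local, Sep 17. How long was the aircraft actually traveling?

3 hours

Tehran is 5:15 behind Eucla.
Clock-face elapsed time (ignoring zones) is −2 hours 15 minutes.
Actual elapsed = −2 hours 15 minutes + 5:15 = 3 hours.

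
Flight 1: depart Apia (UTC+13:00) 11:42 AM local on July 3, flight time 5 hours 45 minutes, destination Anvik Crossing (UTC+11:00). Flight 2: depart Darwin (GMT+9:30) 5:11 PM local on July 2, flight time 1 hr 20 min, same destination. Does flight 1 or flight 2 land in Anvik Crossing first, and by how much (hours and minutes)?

the second, by 19 hours 26 minutes

Flight 1 in UTC: 11:42 AM − 13:00 = 10:42 PM on Jul 2.
+5 hours and 45 minutes → arrive 4:27 AM UTC on Jul 3.
Flight 2 in UTC: 5:11 PM − 9:30 = 7:41 AM on Jul 2.
+1 hour 20 minutes → arrive 9:01 AM UTC on Jul 2.
Flight 2 lands earlier by 19 hours 26 minutes.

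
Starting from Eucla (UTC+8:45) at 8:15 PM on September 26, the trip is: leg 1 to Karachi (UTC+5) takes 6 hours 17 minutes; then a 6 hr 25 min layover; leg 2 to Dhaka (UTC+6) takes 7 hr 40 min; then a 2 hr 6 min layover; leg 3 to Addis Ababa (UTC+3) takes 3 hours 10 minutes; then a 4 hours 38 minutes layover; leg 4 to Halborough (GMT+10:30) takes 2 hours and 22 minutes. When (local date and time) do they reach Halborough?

6:38 AM on Sep 28

Convert departure to UTC: 8:15 PM − 8:45 = 11:30 AM UTC on Sep 26.
Add 6 hours and 17 minutes leg 1 → 5:47 PM UTC.
Add 6 hours 25 minutes layover in Karachi → 12:12 AM UTC (Sep 27).
Add 7 hours 40 minutes leg 2 → 7:52 AM UTC.
Add 2 hours and 6 minutes layover in Dhaka → 9:58 AM UTC.
Add 3 hours 10 minutes leg 3 → 1:08 PM UTC.
Add 4 hours and 38 minutes layover in Addis Ababa → 5:46 PM UTC.
Add 2 hours 22 minutes leg 4 → 8:08 PM UTC.
Halborough is UTC+10:30, so local arrival = 8:08 PM + 10:30 = 6:38 AM on Sep 28.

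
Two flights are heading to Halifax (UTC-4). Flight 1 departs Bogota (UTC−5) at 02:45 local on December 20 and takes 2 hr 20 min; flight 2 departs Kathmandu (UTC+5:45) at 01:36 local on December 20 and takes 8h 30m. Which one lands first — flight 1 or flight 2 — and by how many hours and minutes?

Flight 1 in UTC: 02:45 + 5:00 = 07:45 on Dec 20.
+2 hours and 20 minutes → arrive 10:05 UTC on Dec 20.
Flight 2 in UTC: 01:36 − 5:45 = 19:51 on Dec 19.
+8 hours 30 minutes → arrive 04:21 UTC on Dec 20.
Flight 2 lands earlier by 5 hours 44 minutes.

the second, by 5 hours 44 minutes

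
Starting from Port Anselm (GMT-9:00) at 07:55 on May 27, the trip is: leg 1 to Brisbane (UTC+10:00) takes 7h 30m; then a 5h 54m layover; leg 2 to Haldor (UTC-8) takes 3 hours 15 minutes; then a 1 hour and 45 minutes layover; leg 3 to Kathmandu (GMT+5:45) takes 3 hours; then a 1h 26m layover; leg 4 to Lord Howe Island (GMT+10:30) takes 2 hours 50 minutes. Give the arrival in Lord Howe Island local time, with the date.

05:05 on May 29

Convert departure to UTC: 07:55 + 9:00 = 16:55 UTC on May 27.
Add 7 hours and 30 minutes leg 1 → 00:25 UTC (May 28).
Add 5 hours and 54 minutes layover in Brisbane → 06:19 UTC.
Add 3 hours 15 minutes leg 2 → 09:34 UTC.
Add 1 hour 45 minutes layover in Haldor → 11:19 UTC.
Add 3 hours leg 3 → 14:19 UTC.
Add 1 hour 26 minutes layover in Kathmandu → 15:45 UTC.
Add 2 hours and 50 minutes leg 4 → 18:35 UTC.
Lord Howe Island is UTC+10:30, so local arrival = 18:35 + 10:30 = 05:05 on May 29.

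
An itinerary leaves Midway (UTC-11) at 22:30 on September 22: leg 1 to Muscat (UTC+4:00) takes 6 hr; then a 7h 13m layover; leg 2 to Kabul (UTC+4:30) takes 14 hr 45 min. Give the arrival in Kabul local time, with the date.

Convert departure to UTC: 22:30 + 11:00 = 09:30 UTC on Sep 23.
Add 6 hours leg 1 → 15:30 UTC.
Add 7 hours 13 minutes layover in Muscat → 22:43 UTC.
Add 14 hours and 45 minutes leg 2 → 13:28 UTC (Sep 24).
Kabul is UTC+4:30, so local arrival = 13:28 + 4:30 = 17:58 on Sep 24.

17:58 on September 24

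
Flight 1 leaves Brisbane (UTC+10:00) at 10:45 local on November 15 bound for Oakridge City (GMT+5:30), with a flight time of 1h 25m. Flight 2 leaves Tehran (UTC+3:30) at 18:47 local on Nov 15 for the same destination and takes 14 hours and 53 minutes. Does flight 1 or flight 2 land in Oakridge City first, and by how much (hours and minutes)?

the first, by 28 hours

Flight 1 in UTC: 10:45 − 10:00 = 00:45 on Nov 15.
+1 hour and 25 minutes → arrive 02:10 UTC on Nov 15.
Flight 2 in UTC: 18:47 − 3:30 = 15:17 on Nov 15.
+14 hours 53 minutes → arrive 06:10 UTC on Nov 16.
Flight 1 lands earlier by 28 hours.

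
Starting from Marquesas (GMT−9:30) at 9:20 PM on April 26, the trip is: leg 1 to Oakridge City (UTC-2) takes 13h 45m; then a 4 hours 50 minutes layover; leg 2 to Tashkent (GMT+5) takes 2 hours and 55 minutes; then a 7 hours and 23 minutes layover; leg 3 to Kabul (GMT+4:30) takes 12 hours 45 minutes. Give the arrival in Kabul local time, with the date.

Convert departure to UTC: 9:20 PM + 9:30 = 6:50 AM UTC on Apr 27.
Add 13 hours and 45 minutes leg 1 → 8:35 PM UTC.
Add 4 hours and 50 minutes layover in Oakridge City → 1:25 AM UTC (Apr 28).
Add 2 hours and 55 minutes leg 2 → 4:20 AM UTC.
Add 7 hours and 23 minutes layover in Tashkent → 11:43 AM UTC.
Add 12 hours 45 minutes leg 3 → 12:28 AM UTC (Apr 29).
Kabul is UTC+4:30, so local arrival = 12:28 AM + 4:30 = 4:58 AM on Apr 29.

4:58 AM on April 29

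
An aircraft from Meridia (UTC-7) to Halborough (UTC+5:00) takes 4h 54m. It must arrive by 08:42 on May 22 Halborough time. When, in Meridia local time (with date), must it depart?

Target arrival in UTC: 08:42 − 5:00 = 03:42 on May 22.
Subtract 4 hours and 54 minutes → departure 22:48 UTC on May 21.
Meridia is UTC−7:00: 22:48 − 7:00 = 15:48 on May 21.

15:48 on May 21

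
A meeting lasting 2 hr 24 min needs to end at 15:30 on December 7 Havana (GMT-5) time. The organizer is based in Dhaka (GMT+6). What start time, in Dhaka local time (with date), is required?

Target end time in UTC: 15:30 + 5:00 = 20:30 on Dec 7.
Subtract 2 hours 24 minutes → start 18:06 UTC on Dec 7.
Dhaka is UTC+6:00: 18:06 + 6:00 = 00:06 on Dec 8.

00:06 on Dec 8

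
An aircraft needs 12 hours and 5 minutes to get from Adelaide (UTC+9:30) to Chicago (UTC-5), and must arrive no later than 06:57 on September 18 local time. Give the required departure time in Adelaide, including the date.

Target arrival in UTC: 06:57 + 5:00 = 11:57 on Sep 18.
Subtract 12 hours 5 minutes → departure 23:52 UTC on Sep 17.
Adelaide is UTC+9:30: 23:52 + 9:30 = 09:22 on Sep 18.

09:22 on Sep 18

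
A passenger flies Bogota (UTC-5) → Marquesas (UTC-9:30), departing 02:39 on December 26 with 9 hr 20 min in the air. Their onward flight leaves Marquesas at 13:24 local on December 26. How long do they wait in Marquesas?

5 hours 55 minutes

Convert departure to UTC: 02:39 + 5:00 = 07:39 UTC on Dec 26.
Add 9 hours 20 minutes flight time → 16:59 UTC.
Marquesas is UTC−9:30, so local arrival = 16:59 − 9:30 = 07:29 on Dec 26.
Layover = 13:24 − 07:29 = 5 hours 55 minutes.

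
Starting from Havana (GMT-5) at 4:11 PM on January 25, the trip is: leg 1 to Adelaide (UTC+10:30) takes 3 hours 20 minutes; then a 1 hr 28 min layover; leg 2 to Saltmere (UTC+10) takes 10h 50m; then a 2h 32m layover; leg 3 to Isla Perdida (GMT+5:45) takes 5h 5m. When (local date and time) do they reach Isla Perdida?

Convert departure to UTC: 4:11 PM + 5:00 = 9:11 PM UTC on Jan 25.
Add 3 hours and 20 minutes leg 1 → 12:31 AM UTC (Jan 26).
Add 1 hour 28 minutes layover in Adelaide → 1:59 AM UTC.
Add 10 hours and 50 minutes leg 2 → 12:49 PM UTC.
Add 2 hours 32 minutes layover in Saltmere → 3:21 PM UTC.
Add 5 hours and 5 minutes leg 3 → 8:26 PM UTC.
Isla Perdida is UTC+5:45, so local arrival = 8:26 PM + 5:45 = 2:11 AM on Jan 27.

2:11 AM on January 27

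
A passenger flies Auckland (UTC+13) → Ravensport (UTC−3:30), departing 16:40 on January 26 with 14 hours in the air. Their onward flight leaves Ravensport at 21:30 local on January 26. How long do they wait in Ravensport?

7 hours 20 minutes

Convert departure to UTC: 16:40 − 13:00 = 03:40 UTC on Jan 26.
Add 14 hours flight time → 17:40 UTC.
Ravensport is UTC−3:30, so local arrival = 17:40 − 3:30 = 14:10 on Jan 26.
Layover = 21:30 − 14:10 = 7 hours 20 minutes.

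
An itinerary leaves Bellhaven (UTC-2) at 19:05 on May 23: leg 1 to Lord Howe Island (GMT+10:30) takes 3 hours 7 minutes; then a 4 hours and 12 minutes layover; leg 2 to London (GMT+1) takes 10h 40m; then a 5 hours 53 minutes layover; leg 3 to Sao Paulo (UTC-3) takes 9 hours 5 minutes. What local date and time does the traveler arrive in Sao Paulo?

03:02 on May 25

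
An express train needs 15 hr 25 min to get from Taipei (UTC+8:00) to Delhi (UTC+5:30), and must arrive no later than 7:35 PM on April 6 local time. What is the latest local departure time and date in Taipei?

6:40 AM on April 6

Target arrival in UTC: 7:35 PM − 5:30 = 2:05 PM on Apr 6.
Subtract 15 hours and 25 minutes → departure 10:40 PM UTC on Apr 5.
Taipei is UTC+8:00: 10:40 PM + 8:00 = 6:40 AM on Apr 6.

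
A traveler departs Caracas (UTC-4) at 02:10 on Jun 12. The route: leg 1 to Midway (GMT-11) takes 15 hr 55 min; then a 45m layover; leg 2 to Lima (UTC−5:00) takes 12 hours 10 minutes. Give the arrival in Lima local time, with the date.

06:00 on Jun 13

Convert departure to UTC: 02:10 + 4:00 = 06:10 UTC on Jun 12.
Add 15 hours 55 minutes leg 1 → 22:05 UTC.
Add 45 minutes layover in Midway → 22:50 UTC.
Add 12 hours and 10 minutes leg 2 → 11:00 UTC (Jun 13).
Lima is UTC−5:00, so local arrival = 11:00 − 5:00 = 06:00 on Jun 13.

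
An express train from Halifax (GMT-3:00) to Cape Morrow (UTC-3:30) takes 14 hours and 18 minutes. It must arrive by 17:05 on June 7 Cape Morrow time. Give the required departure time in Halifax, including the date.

Target arrival in UTC: 17:05 + 3:30 = 20:35 on Jun 7.
Subtract 14 hours and 18 minutes → departure 06:17 UTC on Jun 7.
Halifax is UTC−3:00: 06:17 − 3:00 = 03:17 on Jun 7.

03:17 on Jun 7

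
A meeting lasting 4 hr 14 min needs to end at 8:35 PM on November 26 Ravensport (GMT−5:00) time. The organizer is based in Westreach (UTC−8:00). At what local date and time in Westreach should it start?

Target end time in UTC: 8:35 PM + 5:00 = 1:35 AM on Nov 27.
Subtract 4 hours and 14 minutes → start 9:21 PM UTC on Nov 26.
Westreach is UTC−8:00: 9:21 PM − 8:00 = 1:21 PM on Nov 26.

1:21 PM on Nov 26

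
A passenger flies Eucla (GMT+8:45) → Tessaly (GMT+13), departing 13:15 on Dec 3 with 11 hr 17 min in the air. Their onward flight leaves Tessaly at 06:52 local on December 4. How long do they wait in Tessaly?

2 hours 5 minutes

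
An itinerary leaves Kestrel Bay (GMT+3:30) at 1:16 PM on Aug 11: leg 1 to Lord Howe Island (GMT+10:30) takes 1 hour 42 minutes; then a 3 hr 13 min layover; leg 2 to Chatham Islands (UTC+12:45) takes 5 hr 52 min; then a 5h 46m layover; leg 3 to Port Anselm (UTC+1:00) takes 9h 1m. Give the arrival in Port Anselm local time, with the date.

Convert departure to UTC: 1:16 PM − 3:30 = 9:46 AM UTC on Aug 11.
Add 1 hour and 42 minutes leg 1 → 11:28 AM UTC.
Add 3 hours and 13 minutes layover in Lord Howe Island → 2:41 PM UTC.
Add 5 hours and 52 minutes leg 2 → 8:33 PM UTC.
Add 5 hours and 46 minutes layover in Chatham Islands → 2:19 AM UTC (Aug 12).
Add 9 hours and 1 minute leg 3 → 11:20 AM UTC.
Port Anselm is UTC+1:00, so local arrival = 11:20 AM + 1:00 = 12:20 PM on Aug 12.

12:20 PM on August 12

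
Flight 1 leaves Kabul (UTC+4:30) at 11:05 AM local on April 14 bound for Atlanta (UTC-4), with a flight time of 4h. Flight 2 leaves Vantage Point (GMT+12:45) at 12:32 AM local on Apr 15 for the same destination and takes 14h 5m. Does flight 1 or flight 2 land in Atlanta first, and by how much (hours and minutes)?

the first, by 15 hours 17 minutes

Flight 1 in UTC: 11:05 AM − 4:30 = 6:35 AM on Apr 14.
+4 hours → arrive 10:35 AM UTC on Apr 14.
Flight 2 in UTC: 12:32 AM − 12:45 = 11:47 AM on Apr 14.
+14 hours and 5 minutes → arrive 1:52 AM UTC on Apr 15.
Flight 1 lands earlier by 15 hours 17 minutes.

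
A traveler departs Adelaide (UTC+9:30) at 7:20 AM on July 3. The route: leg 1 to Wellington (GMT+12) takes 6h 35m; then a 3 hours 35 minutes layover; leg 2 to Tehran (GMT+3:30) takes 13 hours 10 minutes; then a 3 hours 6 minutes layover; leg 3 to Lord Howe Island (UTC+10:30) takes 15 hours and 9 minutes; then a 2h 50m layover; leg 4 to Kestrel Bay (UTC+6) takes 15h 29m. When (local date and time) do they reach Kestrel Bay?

Convert departure to UTC: 7:20 AM − 9:30 = 9:50 PM UTC on Jul 2.
Add 6 hours 35 minutes leg 1 → 4:25 AM UTC (Jul 3).
Add 3 hours 35 minutes layover in Wellington → 8:00 AM UTC.
Add 13 hours and 10 minutes leg 2 → 9:10 PM UTC.
Add 3 hours 6 minutes layover in Tehran → 12:16 AM UTC (Jul 4).
Add 15 hours 9 minutes leg 3 → 3:25 PM UTC.
Add 2 hours 50 minutes layover in Lord Howe Island → 6:15 PM UTC.
Add 15 hours 29 minutes leg 4 → 9:44 AM UTC (Jul 5).
Kestrel Bay is UTC+6:00, so local arrival = 9:44 AM + 6:00 = 3:44 PM on Jul 5.

3:44 PM on Jul 5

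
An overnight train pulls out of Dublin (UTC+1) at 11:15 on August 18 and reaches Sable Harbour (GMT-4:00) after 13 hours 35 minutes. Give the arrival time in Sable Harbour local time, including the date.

19:50 on Aug 18

Sable Harbour is 5:00 behind Dublin.
After 13 hours 35 minutes it is 00:50 (Aug 19) in Dublin.
Shift by the zone difference: 00:50 − 5:00 = 19:50 on Aug 18 in Sable Harbour.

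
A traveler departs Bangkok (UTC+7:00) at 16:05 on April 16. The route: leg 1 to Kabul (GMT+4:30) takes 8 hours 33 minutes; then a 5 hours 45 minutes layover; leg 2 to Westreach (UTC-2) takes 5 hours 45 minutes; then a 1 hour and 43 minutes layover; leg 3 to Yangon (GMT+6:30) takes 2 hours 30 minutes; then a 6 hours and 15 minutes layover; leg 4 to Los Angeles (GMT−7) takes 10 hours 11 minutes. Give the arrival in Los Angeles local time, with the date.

18:47 on Apr 17

Convert departure to UTC: 16:05 − 7:00 = 09:05 UTC on Apr 16.
Add 8 hours and 33 minutes leg 1 → 17:38 UTC.
Add 5 hours and 45 minutes layover in Kabul → 23:23 UTC.
Add 5 hours and 45 minutes leg 2 → 05:08 UTC (Apr 17).
Add 1 hour 43 minutes layover in Westreach → 06:51 UTC.
Add 2 hours and 30 minutes leg 3 → 09:21 UTC.
Add 6 hours and 15 minutes layover in Yangon → 15:36 UTC.
Add 10 hours 11 minutes leg 4 → 01:47 UTC (Apr 18).
Los Angeles is UTC−7:00, so local arrival = 01:47 − 7:00 = 18:47 on Apr 17.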